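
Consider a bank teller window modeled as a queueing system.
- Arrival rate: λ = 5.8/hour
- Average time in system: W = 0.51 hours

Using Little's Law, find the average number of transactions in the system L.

Little's Law: L = λW
L = 5.8 × 0.51 = 2.9580 transactions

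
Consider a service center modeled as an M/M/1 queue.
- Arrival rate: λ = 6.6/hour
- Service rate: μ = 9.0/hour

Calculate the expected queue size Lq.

ρ = λ/μ = 6.6/9.0 = 0.7333
For M/M/1: Lq = λ²/(μ(μ-λ))
Lq = 43.56/(9.0 × 2.40)
Lq = 2.0167 customers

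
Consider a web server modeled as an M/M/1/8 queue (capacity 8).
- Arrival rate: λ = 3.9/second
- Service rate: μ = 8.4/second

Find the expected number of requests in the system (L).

ρ = λ/μ = 3.9/8.4 = 0.464286
P₀ = (1-ρ)/(1-ρ^(K+1)) = (1-0.464286)/(1-0.464286^9) = 0.535714/0.998998 = 0.5363
P_K = P₀×ρ^K = 0.5363 × 0.464286^8 = 0.5363 × 0.002159 = 0.001158
L = ρ[1 - (K+1)ρ^K + Kρ^(K+1)] / [(1-ρ)(1-ρ^(K+1))]
L = 0.464286 × (1 - 9×0.002159 + 8×0.001002) / ((1 - 0.464286) × (1 - 0.001002)) = 0.8576 requests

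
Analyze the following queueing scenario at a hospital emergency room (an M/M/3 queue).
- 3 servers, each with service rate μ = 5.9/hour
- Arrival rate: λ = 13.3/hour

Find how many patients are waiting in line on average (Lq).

Traffic intensity: ρ = λ/(cμ) = 13.3/(3×5.9) = 0.7514
Since ρ = 0.7514 < 1, system is stable.
Offered load a = λ/μ = cρ = 13.3/5.9 = 2.2542
P₀ = [ Σₙ₌₀^2 aⁿ/n! + a^3/(3!(1-ρ)) ]⁻¹
Σ = a^0/0! + a^1/1! + a^2/2! = 1.0000 + 2.2542 + 2.5408 = 5.7950
a^3/(3!(1-ρ)) = 11.4551/(6 × 0.248588) = 7.6801
P₀ = 1/(5.7950 + 7.6801) = 0.07421
Lq = P₀·a^3·ρ / (3!(1-ρ)²) = 0.074211 × 11.4551 × 0.75141 / (6 × 0.061796) = 1.7228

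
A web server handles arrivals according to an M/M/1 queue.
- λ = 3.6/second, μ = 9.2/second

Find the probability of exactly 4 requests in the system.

ρ = λ/μ = 3.6/9.2 = 0.3913
P(n) = (1-ρ)ρⁿ
P(4) = (1-0.3913) × 0.3913^4
P(4) = 0.6087 × 0.02344
P(4) = 0.01427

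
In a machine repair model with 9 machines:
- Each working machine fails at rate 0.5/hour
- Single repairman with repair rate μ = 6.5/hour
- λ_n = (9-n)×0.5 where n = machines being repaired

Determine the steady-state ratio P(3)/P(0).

P(3)/P(0) = ∏_{i=0}^{3-1} λ_i/μ_{i+1}
= (9-0)×0.5/6.5 × (9-1)×0.5/6.5 × (9-2)×0.5/6.5
= 0.2294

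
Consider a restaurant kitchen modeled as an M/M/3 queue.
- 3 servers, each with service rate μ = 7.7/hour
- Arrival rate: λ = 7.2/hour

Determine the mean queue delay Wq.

Traffic intensity: ρ = λ/(cμ) = 7.2/(3×7.7) = 0.3117
Since ρ = 0.3117 < 1, system is stable.
Offered load a = λ/μ = cρ = 7.2/7.7 = 0.9351
P₀ = [ Σₙ₌₀^2 aⁿ/n! + a^3/(3!(1-ρ)) ]⁻¹
Σ = a^0/0! + a^1/1! + a^2/2! = 1.0000 + 0.93506 + 0.43717 = 2.3722
a^3/(3!(1-ρ)) = 0.8176/(6 × 0.6883) = 0.1980
P₀ = 1/(2.3722 + 0.1980) = 0.3891
Lq = P₀·a^3·ρ / (3!(1-ρ)²) = 0.3891 × 0.8176 × 0.3117 / (6 × 0.4738) = 0.03488
Wq = Lq/λ = 0.03488/7.2 = 0.004844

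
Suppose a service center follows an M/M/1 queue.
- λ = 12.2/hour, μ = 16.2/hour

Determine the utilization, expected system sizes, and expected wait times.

Step 1: ρ = λ/μ = 12.2/16.2 = 0.7531
Step 2: L = λ/(μ-λ) = 12.2/4.00 = 3.0500
Step 3: Lq = λ²/(μ(μ-λ)) = 148.84/(16.2×4.00) = 2.2969
Step 4: W = 1/(μ-λ) = 1/4.00 = 0.2500
Step 5: Wq = λ/(μ(μ-λ)) = 12.2/(16.2×4.00) = 0.1883
Step 6: P(0) = 1-ρ = 0.2469
Verify: L = λW = 12.2×0.2500 = 3.0500 ✔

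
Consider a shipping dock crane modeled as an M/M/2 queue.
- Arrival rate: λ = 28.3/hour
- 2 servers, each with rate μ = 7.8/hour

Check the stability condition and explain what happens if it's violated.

Stability requires ρ = λ/(cμ) < 1
ρ = 28.3/(2 × 7.8) = 28.3/15.60 = 1.8141
Since 1.8141 ≥ 1, the system is UNSTABLE.
Need c > λ/μ = 28.3/7.8 = 3.63.
Minimum servers needed: c = 4.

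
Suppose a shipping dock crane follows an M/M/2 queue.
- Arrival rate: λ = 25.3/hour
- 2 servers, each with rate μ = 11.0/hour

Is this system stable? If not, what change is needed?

Stability requires ρ = λ/(cμ) < 1
ρ = 25.3/(2 × 11.0) = 25.3/22.00 = 1.1500
Since 1.1500 ≥ 1, the system is UNSTABLE.
Need c > λ/μ = 25.3/11.0 = 2.30.
Minimum servers needed: c = 3.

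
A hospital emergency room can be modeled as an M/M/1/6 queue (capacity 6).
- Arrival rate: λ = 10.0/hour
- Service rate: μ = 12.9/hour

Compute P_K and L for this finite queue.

ρ = λ/μ = 10.0/12.9 = 0.7752
P₀ = (1-ρ)/(1-ρ^(K+1)) = (1-0.7752)/(1-0.7752^7) = 0.2248/0.8318 = 0.2703
P_K = P₀×ρ^K = 0.27027 × 0.7752^6 = 0.27027 × 0.21701 = 0.05865
Blocking probability P_6 = 0.05865 (5.86%)
L = ρ[1 - (K+1)ρ^K + Kρ^(K+1)] / [(1-ρ)(1-ρ^(K+1))]
L = 0.7752 × (1 - 7×0.217011 + 6×0.168227) / ((1 - 0.7752) × (1 - 0.168227)) = 2.0326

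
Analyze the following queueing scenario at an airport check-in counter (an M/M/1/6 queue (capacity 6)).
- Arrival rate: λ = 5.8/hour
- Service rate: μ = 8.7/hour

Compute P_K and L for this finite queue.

ρ = λ/μ = 5.8/8.7 = 0.666667
P₀ = (1-ρ)/(1-ρ^(K+1)) = (1-0.666667)/(1-0.666667^7) = 0.33333/0.94147 = 0.3541
P_K = P₀×ρ^K = 0.35406 × 0.666667^6 = 0.35406 × 0.087792 = 0.03108
Blocking probability P_6 = 0.03108 (3.11%)
L = ρ[1 - (K+1)ρ^K + Kρ^(K+1)] / [(1-ρ)(1-ρ^(K+1))]
L = 0.666667 × (1 - 7×0.087792 + 6×0.058528) / ((1 - 0.666667) × (1 - 0.058528)) = 1.5648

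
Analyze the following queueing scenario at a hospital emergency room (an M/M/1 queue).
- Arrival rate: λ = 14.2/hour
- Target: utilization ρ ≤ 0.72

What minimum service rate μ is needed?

ρ = λ/μ, so μ = λ/ρ
μ ≥ 14.2/0.72 = 19.7222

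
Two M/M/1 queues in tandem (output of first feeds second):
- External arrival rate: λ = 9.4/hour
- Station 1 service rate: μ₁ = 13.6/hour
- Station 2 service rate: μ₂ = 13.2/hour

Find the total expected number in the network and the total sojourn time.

By Jackson's theorem, each station behaves as independent M/M/1.
Station 1: ρ₁ = 9.4/13.6 = 0.6912, L₁ = ρ₁/(1-ρ₁) = λ/(μ₁-λ) = 9.4/4.20 = 2.2381
Station 2: ρ₂ = 9.4/13.2 = 0.7121, L₂ = ρ₂/(1-ρ₂) = λ/(μ₂-λ) = 9.4/3.80 = 2.4737
Total: L = L₁ + L₂ = 2.2381 + 2.4737 = 4.7118
W = L/λ = 4.7118/9.4 = 0.5013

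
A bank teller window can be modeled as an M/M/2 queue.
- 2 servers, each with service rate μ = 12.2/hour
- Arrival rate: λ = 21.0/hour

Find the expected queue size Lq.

Traffic intensity: ρ = λ/(cμ) = 21.0/(2×12.2) = 0.8607
Since ρ = 0.8607 < 1, system is stable.
Offered load a = λ/μ = cρ = 21.0/12.2 = 1.7213
P₀ = [ Σₙ₌₀^1 aⁿ/n! + a^2/(2!(1-ρ)) ]⁻¹
Σ = a^0/0! + a^1/1! = 1.0000 + 1.7213 = 2.7213
a^2/(2!(1-ρ)) = 2.96291/(2 × 0.139344) = 10.6316
P₀ = 1/(2.7213 + 10.6316) = 0.07489
Lq = P₀·a^2·ρ / (2!(1-ρ)²) = 0.074890 × 2.9629 × 0.86066 / (2 × 0.019417) = 4.9177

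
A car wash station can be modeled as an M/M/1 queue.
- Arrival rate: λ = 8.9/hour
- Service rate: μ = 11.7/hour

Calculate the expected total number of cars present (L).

ρ = λ/μ = 8.9/11.7 = 0.7607
For M/M/1: L = λ/(μ-λ)
L = 8.9/(11.7-8.9) = 8.9/2.80
L = 3.1786 cars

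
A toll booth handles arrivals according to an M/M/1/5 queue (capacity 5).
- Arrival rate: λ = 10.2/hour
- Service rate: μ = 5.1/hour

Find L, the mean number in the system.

ρ = λ/μ = 10.2/5.1 = 2.0000
P₀ = (1-ρ)/(1-ρ^(K+1)) = (1-2.0000)/(1-2.0000^6) = -1.0000/-63.0000 = 0.01587
P_K = P₀×ρ^K = 0.015873 × 2.0000^5 = 0.015873 × 32.0000 = 0.5079
L = ρ[1 - (K+1)ρ^K + Kρ^(K+1)] / [(1-ρ)(1-ρ^(K+1))]
L = 2.0000 × (1 - 6×32.0000 + 5×64.0000) / ((1 - 2.0000) × (1 - 64.0000)) = 4.0952 vehicles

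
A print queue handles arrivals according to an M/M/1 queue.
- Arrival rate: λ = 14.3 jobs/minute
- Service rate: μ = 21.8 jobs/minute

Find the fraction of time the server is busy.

Server utilization: ρ = λ/μ
ρ = 14.3/21.8 = 0.6560
The server is busy 65.60% of the time.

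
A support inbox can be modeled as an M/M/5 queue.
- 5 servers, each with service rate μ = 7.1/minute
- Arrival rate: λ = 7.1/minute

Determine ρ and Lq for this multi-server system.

Traffic intensity: ρ = λ/(cμ) = 7.1/(5×7.1) = 0.2000
Since ρ = 0.2000 < 1, system is stable.
Offered load a = λ/μ = cρ = 7.1/7.1 = 1.0000
P₀ = [ Σₙ₌₀^4 aⁿ/n! + a^5/(5!(1-ρ)) ]⁻¹
Σ = a^0/0! + a^1/1! + a^2/2! + a^3/3! + a^4/4! = 1.0000 + 1.0000 + 0.50000 + 0.16667 + 0.041667 = 2.7083
a^5/(5!(1-ρ)) = 1.0000/(120 × 0.8000) = 0.01042
P₀ = 1/(2.7083 + 0.01042) = 0.3678
Lq = P₀·a^5·ρ / (5!(1-ρ)²) = 0.36782 × 1.0000 × 0.20000 / (120 × 0.64000) = 0.0009579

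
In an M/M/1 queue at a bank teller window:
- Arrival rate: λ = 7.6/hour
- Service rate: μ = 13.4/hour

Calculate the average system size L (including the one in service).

ρ = λ/μ = 7.6/13.4 = 0.5672
For M/M/1: L = λ/(μ-λ)
L = 7.6/(13.4-7.6) = 7.6/5.80
L = 1.3103 transactions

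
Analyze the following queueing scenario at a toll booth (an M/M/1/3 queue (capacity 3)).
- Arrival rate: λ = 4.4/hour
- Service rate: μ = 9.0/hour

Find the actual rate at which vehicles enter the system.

ρ = λ/μ = 4.4/9.0 = 0.48889
P₀ = (1-ρ)/(1-ρ^(K+1)) = (1-0.48889)/(1-0.48889^4) = 0.5111/0.9429 = 0.5421
P_K = P₀×ρ^K = 0.54208 × 0.48889^3 = 0.54208 × 0.11685 = 0.06334
λ_eff = λ(1-P_K) = 4.4 × (1 - 0.06334) = 4.4 × 0.93666 = 4.1213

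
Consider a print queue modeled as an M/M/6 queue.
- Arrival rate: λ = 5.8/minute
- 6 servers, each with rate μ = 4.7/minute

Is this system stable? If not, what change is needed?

Stability requires ρ = λ/(cμ) < 1
ρ = 5.8/(6 × 4.7) = 5.8/28.20 = 0.2057
Since 0.2057 < 1, the system is STABLE.
The servers are busy 20.57% of the time.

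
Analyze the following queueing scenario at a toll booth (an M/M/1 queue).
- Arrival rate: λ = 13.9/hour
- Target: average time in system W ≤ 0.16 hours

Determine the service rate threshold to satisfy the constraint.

For M/M/1: W = 1/(μ-λ)
Need W ≤ 0.16, so 1/(μ-λ) ≤ 0.16
μ - λ ≥ 1/0.16 = 6.2500
μ ≥ 13.9 + 6.2500 = 20.1500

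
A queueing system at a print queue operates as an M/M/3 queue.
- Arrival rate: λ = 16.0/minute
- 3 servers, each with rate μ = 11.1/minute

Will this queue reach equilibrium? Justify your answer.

Stability requires ρ = λ/(cμ) < 1
ρ = 16.0/(3 × 11.1) = 16.0/33.30 = 0.4805
Since 0.4805 < 1, the system is STABLE.
The servers are busy 48.05% of the time.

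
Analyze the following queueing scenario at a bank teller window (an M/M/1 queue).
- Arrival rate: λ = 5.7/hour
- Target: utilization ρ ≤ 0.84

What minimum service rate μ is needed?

ρ = λ/μ, so μ = λ/ρ
μ ≥ 5.7/0.84 = 6.7857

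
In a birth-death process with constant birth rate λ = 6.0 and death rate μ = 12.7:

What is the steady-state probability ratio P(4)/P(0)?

For constant rates: P(n)/P(0) = (λ/μ)^n
P(4)/P(0) = (6.0/12.7)^4 = 0.47244^4 = 0.04982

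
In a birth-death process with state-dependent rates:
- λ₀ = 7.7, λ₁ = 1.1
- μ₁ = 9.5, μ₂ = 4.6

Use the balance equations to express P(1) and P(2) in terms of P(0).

Balance equations:
State 0: λ₀P₀ = μ₁P₁ → P₁ = (λ₀/μ₁)P₀ = (7.7/9.5)P₀ = 0.8105P₀
State 1: P₂ = (λ₀λ₁)/(μ₁μ₂)P₀ = (7.7×1.1)/(9.5×4.6)P₀ = 0.1938P₀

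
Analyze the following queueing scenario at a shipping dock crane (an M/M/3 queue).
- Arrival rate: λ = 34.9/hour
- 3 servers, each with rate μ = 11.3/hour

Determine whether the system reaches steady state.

Stability requires ρ = λ/(cμ) < 1
ρ = 34.9/(3 × 11.3) = 34.9/33.90 = 1.0295
Since 1.0295 ≥ 1, the system is UNSTABLE.
Need c > λ/μ = 34.9/11.3 = 3.09.
Minimum servers needed: c = 4.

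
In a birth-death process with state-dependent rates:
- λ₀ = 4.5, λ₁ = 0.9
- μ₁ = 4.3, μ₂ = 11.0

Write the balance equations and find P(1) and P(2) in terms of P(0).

Balance equations:
State 0: λ₀P₀ = μ₁P₁ → P₁ = (λ₀/μ₁)P₀ = (4.5/4.3)P₀ = 1.0465P₀
State 1: P₂ = (λ₀λ₁)/(μ₁μ₂)P₀ = (4.5×0.9)/(4.3×11.0)P₀ = 0.08562P₀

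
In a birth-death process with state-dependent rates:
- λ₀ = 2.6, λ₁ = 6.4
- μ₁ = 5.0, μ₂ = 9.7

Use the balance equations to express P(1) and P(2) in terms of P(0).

Balance equations:
State 0: λ₀P₀ = μ₁P₁ → P₁ = (λ₀/μ₁)P₀ = (2.6/5.0)P₀ = 0.5200P₀
State 1: P₂ = (λ₀λ₁)/(μ₁μ₂)P₀ = (2.6×6.4)/(5.0×9.7)P₀ = 0.3431P₀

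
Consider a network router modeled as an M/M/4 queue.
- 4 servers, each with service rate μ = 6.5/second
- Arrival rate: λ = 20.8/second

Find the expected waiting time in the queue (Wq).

Traffic intensity: ρ = λ/(cμ) = 20.8/(4×6.5) = 0.8000
Since ρ = 0.8000 < 1, system is stable.
Offered load a = λ/μ = cρ = 20.8/6.5 = 3.2000
P₀ = [ Σₙ₌₀^3 aⁿ/n! + a^4/(4!(1-ρ)) ]⁻¹
Σ = a^0/0! + a^1/1! + a^2/2! + a^3/3! = 1.0000 + 3.2000 + 5.1200 + 5.4613 = 14.7813
a^4/(4!(1-ρ)) = 104.8576/(24 × 0.2000) = 21.8453
P₀ = 1/(14.7813 + 21.8453) = 0.02730
Lq = P₀·a^4·ρ / (4!(1-ρ)²) = 0.0273025 × 104.8576 × 0.800000 / (24 × 0.0400000) = 2.3857
Wq = Lq/λ = 2.3857/20.8 = 0.1147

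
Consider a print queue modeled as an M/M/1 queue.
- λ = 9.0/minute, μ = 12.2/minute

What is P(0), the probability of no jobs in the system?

ρ = λ/μ = 9.0/12.2 = 0.7377
P(0) = 1 - ρ = 1 - 0.7377 = 0.2623
The server is idle 26.23% of the time.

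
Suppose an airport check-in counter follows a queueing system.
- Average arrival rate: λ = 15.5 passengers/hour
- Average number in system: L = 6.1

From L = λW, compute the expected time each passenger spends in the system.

Little's Law: L = λW, so W = L/λ
W = 6.1/15.5 = 0.3935 hours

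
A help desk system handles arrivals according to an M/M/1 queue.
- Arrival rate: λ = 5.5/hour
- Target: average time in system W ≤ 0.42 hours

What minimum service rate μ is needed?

For M/M/1: W = 1/(μ-λ)
Need W ≤ 0.42, so 1/(μ-λ) ≤ 0.42
μ - λ ≥ 1/0.42 = 2.3810
μ ≥ 5.5 + 2.3810 = 7.8810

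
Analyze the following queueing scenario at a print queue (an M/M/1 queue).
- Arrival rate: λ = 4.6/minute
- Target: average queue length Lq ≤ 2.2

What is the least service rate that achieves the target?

For M/M/1: Lq = λ²/(μ(μ-λ))
Need Lq ≤ 2.2, i.e. μ(μ-λ) ≥ λ²/2.2
μ² - 4.6μ - 21.16/2.2 ≥ 0  →  μ² - 4.6μ - 9.61818 ≥ 0
Quadratic formula (positive root): μ = [λ + √(λ² + 4×9.61818)]/2
Discriminant: 21.16 + 4×9.61818 = 59.6327, √59.6327 = 7.7222
μ ≥ (4.6 + 7.7222)/2 = 6.1611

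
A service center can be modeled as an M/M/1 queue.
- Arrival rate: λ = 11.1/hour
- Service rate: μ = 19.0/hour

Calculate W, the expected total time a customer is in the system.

First, compute utilization: ρ = λ/μ = 11.1/19.0 = 0.5842
For M/M/1: W = 1/(μ-λ)
W = 1/(19.0-11.1) = 1/7.90
W = 0.1266 hours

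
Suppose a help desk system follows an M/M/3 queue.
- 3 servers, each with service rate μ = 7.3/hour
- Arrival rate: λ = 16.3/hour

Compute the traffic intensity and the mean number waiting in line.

Traffic intensity: ρ = λ/(cμ) = 16.3/(3×7.3) = 0.7443
Since ρ = 0.7443 < 1, system is stable.
Offered load a = λ/μ = cρ = 16.3/7.3 = 2.2329
P₀ = [ Σₙ₌₀^2 aⁿ/n! + a^3/(3!(1-ρ)) ]⁻¹
Σ = a^0/0! + a^1/1! + a^2/2! = 1.00000 + 2.23288 + 2.49287 = 5.7257
a^3/(3!(1-ρ)) = 11.1325/(6 × 0.255708) = 7.2560
P₀ = 1/(5.7257 + 7.2560) = 0.07703
Lq = P₀·a^3·ρ / (3!(1-ρ)²) = 0.077031 × 11.1325 × 0.74429 / (6 × 0.065386) = 1.6269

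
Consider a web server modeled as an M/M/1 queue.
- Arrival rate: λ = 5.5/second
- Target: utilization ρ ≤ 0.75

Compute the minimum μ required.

ρ = λ/μ, so μ = λ/ρ
μ ≥ 5.5/0.75 = 7.3333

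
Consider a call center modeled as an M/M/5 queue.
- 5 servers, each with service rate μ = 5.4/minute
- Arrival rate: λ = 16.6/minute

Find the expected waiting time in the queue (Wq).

Traffic intensity: ρ = λ/(cμ) = 16.6/(5×5.4) = 0.6148
Since ρ = 0.6148 < 1, system is stable.
Offered load a = λ/μ = cρ = 16.6/5.4 = 3.0741
P₀ = [ Σₙ₌₀^4 aⁿ/n! + a^5/(5!(1-ρ)) ]⁻¹
Σ = a^0/0! + a^1/1! + a^2/2! + a^3/3! + a^4/4! = 1.0000 + 3.0741 + 4.7250 + 4.8416 + 3.7209 = 17.3616
a^5/(5!(1-ρ)) = 274.5185/(120 × 0.385185) = 5.9391
P₀ = 1/(17.3616 + 5.9391) = 0.04292
Lq = P₀·a^5·ρ / (5!(1-ρ)²) = 0.04292 × 274.5185 × 0.6148 / (120 × 0.1484) = 0.4068
Wq = Lq/λ = 0.4068/16.6 = 0.02451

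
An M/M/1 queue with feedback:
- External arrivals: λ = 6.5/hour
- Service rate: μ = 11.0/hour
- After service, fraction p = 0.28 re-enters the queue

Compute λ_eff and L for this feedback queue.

Effective arrival rate: λ_eff = λ/(1-p) = 6.5/(1-0.28) = 6.5/0.72 = 9.02778
ρ = λ_eff/μ = 9.02778/11.0 = 0.820707
L = ρ/(1-ρ) = 0.820707/(1-0.820707) = 4.5775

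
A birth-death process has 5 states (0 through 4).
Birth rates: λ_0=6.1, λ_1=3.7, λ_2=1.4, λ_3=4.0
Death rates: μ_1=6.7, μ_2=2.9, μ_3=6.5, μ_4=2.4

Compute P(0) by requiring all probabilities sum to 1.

Ratios P(n)/P(0) = (λ₀···λₙ₋₁)/(μ₁···μₙ):
P(1)/P(0) = (6.1)/(6.7) = 0.9104
P(2)/P(0) = (6.1×3.7)/(6.7×2.9) = 1.1616
P(3)/P(0) = (6.1×3.7×1.4)/(6.7×2.9×6.5) = 0.2502
P(4)/P(0) = (6.1×3.7×1.4×4.0)/(6.7×2.9×6.5×2.4) = 0.4170

Normalization: ∑ P(n) = 1
P(0) × (1.0000 + 0.9104 + 1.1616 + 0.2502 + 0.4170) = 1
P(0) × 3.7392 = 1
P(0) = 1/3.7392 = 0.2674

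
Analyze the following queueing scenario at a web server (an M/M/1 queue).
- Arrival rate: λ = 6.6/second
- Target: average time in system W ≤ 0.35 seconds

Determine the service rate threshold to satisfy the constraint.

For M/M/1: W = 1/(μ-λ)
Need W ≤ 0.35, so 1/(μ-λ) ≤ 0.35
μ - λ ≥ 1/0.35 = 2.8571
μ ≥ 6.6 + 2.8571 = 9.4571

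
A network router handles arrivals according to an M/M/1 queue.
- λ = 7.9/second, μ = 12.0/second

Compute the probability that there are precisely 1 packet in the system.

ρ = λ/μ = 7.9/12.0 = 0.6583
P(n) = (1-ρ)ρⁿ
P(1) = (1-0.6583) × 0.6583^1
P(1) = 0.3417 × 0.6583
P(1) = 0.2249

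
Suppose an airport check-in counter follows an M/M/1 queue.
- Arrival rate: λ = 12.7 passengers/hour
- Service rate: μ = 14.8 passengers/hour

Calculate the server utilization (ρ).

Server utilization: ρ = λ/μ
ρ = 12.7/14.8 = 0.8581
The server is busy 85.81% of the time.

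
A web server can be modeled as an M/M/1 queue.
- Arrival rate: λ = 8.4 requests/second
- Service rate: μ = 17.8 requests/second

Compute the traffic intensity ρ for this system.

Server utilization: ρ = λ/μ
ρ = 8.4/17.8 = 0.4719
The server is busy 47.19% of the time.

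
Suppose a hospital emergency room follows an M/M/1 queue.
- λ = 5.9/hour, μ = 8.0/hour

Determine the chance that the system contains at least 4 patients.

ρ = λ/μ = 5.9/8.0 = 0.7375
P(N ≥ n) = ρⁿ
P(N ≥ 4) = 0.7375^4
P(N ≥ 4) = 0.2958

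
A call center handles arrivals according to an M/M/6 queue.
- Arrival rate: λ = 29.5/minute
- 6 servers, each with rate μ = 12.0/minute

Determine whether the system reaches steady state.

Stability requires ρ = λ/(cμ) < 1
ρ = 29.5/(6 × 12.0) = 29.5/72.00 = 0.4097
Since 0.4097 < 1, the system is STABLE.
The servers are busy 40.97% of the time.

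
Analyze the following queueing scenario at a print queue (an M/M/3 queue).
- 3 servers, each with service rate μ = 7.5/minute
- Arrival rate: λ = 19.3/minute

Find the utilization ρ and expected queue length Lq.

Traffic intensity: ρ = λ/(cμ) = 19.3/(3×7.5) = 0.8578
Since ρ = 0.8578 < 1, system is stable.
Offered load a = λ/μ = cρ = 19.3/7.5 = 2.5733
P₀ = [ Σₙ₌₀^2 aⁿ/n! + a^3/(3!(1-ρ)) ]⁻¹
Σ = a^0/0! + a^1/1! + a^2/2! = 1.000000 + 2.573333 + 3.311022 = 6.8844
a^3/(3!(1-ρ)) = 17.0407/(6 × 0.142222) = 19.9696
P₀ = 1/(6.8844 + 19.9696) = 0.03724
Lq = P₀·a^3·ρ / (3!(1-ρ)²) = 0.0372385 × 17.0407 × 0.857778 / (6 × 0.0202272) = 4.4851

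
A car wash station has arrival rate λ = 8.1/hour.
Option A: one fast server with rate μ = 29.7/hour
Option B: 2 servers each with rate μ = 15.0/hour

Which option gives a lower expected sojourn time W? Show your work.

Option A: single server μ = 29.7 (M/M/1)
  ρ_A = 8.1/29.7 = 0.2727
  W_A = 1/(μ-λ) = 1/(29.7-8.1) = 1/21.60 = 0.04630

Option B: 2 servers μ = 15.0 (M/M/2)
  ρ_B = λ/(cμ) = 8.1/(2×15.0) = 0.2700
  Offered load a = λ/μ = cρ = 8.1/15.0 = 0.5400
  P₀ = [ Σₙ₌₀^1 aⁿ/n! + a^2/(2!(1-ρ)) ]⁻¹
  Σ = a^0/0! + a^1/1! = 1.0000 + 0.5400 = 1.5400
  a^2/(2!(1-ρ)) = 0.2916/(2 × 0.7300) = 0.1997
  P₀ = 1/(1.5400 + 0.1997) = 0.5748
  Lq = P₀·a^2·ρ / (2!(1-ρ)²) = 0.5748 × 0.2916 × 0.2700 / (2 × 0.5329) = 0.04246
  Wq_B = Lq/λ = 0.04246/8.1 = 0.005242
  W_B = Wq_B + 1/μ = 0.005242 + 0.06667 = 0.07191

Since W_A = 0.04630 < W_B = 0.07191, Option A (single fast server) has the shorter time in system.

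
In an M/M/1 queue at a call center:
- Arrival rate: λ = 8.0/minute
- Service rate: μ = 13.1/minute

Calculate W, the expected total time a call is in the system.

First, compute utilization: ρ = λ/μ = 8.0/13.1 = 0.6107
For M/M/1: W = 1/(μ-λ)
W = 1/(13.1-8.0) = 1/5.10
W = 0.1961 minutes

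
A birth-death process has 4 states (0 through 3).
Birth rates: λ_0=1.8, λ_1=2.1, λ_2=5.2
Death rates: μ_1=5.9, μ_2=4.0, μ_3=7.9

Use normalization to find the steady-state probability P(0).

Ratios P(n)/P(0) = (λ₀···λₙ₋₁)/(μ₁···μₙ):
P(1)/P(0) = (1.8)/(5.9) = 0.3051
P(2)/P(0) = (1.8×2.1)/(5.9×4.0) = 0.1602
P(3)/P(0) = (1.8×2.1×5.2)/(5.9×4.0×7.9) = 0.1054

Normalization: ∑ P(n) = 1
P(0) × (1.0000 + 0.3051 + 0.1602 + 0.1054) = 1
P(0) × 1.5707 = 1
P(0) = 1/1.5707 = 0.6367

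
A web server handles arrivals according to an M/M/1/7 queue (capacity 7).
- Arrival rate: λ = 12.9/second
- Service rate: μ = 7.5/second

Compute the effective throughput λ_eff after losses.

ρ = λ/μ = 12.9/7.5 = 1.7200
P₀ = (1-ρ)/(1-ρ^(K+1)) = (1-1.7200)/(1-1.7200^8) = -0.7200/-75.5998 = 0.009524
P_K = P₀×ρ^K = 0.009524 × 1.7200^7 = 0.009524 × 44.5348 = 0.4241
λ_eff = λ(1-P_K) = 12.9 × (1 - 0.42414) = 12.9 × 0.57586 = 7.4286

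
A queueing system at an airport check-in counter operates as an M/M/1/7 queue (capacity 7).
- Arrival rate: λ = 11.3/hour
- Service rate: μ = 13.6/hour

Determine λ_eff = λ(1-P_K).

ρ = λ/μ = 11.3/13.6 = 0.83088
P₀ = (1-ρ)/(1-ρ^(K+1)) = (1-0.83088)/(1-0.83088^8) = 0.1691/0.7729 = 0.2188
P_K = P₀×ρ^K = 0.2188 × 0.83088^7 = 0.2188 × 0.2734 = 0.05982
λ_eff = λ(1-P_K) = 11.3 × (1 - 0.05982) = 11.3 × 0.94018 = 10.6240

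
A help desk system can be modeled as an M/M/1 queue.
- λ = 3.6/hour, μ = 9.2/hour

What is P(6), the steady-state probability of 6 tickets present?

ρ = λ/μ = 3.6/9.2 = 0.3913
P(n) = (1-ρ)ρⁿ
P(6) = (1-0.3913) × 0.3913^6
P(6) = 0.6087 × 0.003590
P(6) = 0.002185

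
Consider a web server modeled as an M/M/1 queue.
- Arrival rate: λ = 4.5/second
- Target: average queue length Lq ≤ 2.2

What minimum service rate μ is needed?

For M/M/1: Lq = λ²/(μ(μ-λ))
Need Lq ≤ 2.2, i.e. μ(μ-λ) ≥ λ²/2.2
μ² - 4.5μ - 20.25/2.2 ≥ 0  →  μ² - 4.5μ - 9.20455 ≥ 0
Quadratic formula (positive root): μ = [λ + √(λ² + 4×9.20455)]/2
Discriminant: 20.25 + 4×9.20455 = 57.0682, √57.0682 = 7.55435
μ ≥ (4.5 + 7.55435)/2 = 6.0272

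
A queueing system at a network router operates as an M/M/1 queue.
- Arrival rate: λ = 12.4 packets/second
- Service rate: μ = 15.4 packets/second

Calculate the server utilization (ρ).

Server utilization: ρ = λ/μ
ρ = 12.4/15.4 = 0.8052
The server is busy 80.52% of the time.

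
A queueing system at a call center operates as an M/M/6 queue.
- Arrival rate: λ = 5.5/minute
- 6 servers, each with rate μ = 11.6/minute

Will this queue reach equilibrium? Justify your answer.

Stability requires ρ = λ/(cμ) < 1
ρ = 5.5/(6 × 11.6) = 5.5/69.60 = 0.07902
Since 0.07902 < 1, the system is STABLE.
The servers are busy 7.90% of the time.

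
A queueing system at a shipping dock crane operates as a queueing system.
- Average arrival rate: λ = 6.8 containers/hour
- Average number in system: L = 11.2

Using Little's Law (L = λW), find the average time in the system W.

Little's Law: L = λW, so W = L/λ
W = 11.2/6.8 = 1.6471 hours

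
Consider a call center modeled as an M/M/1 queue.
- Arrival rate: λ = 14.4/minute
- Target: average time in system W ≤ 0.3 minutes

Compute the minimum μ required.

For M/M/1: W = 1/(μ-λ)
Need W ≤ 0.3, so 1/(μ-λ) ≤ 0.3
μ - λ ≥ 1/0.3 = 3.3333
μ ≥ 14.4 + 3.3333 = 17.7333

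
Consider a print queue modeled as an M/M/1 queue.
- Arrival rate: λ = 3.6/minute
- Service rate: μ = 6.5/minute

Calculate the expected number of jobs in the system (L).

ρ = λ/μ = 3.6/6.5 = 0.5538
For M/M/1: L = λ/(μ-λ)
L = 3.6/(6.5-3.6) = 3.6/2.90
L = 1.2414 jobs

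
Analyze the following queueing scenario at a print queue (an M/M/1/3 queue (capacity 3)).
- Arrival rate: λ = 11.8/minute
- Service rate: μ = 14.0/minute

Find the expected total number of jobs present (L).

ρ = λ/μ = 11.8/14.0 = 0.84286
P₀ = (1-ρ)/(1-ρ^(K+1)) = (1-0.84286)/(1-0.84286^4) = 0.15714/0.49531 = 0.3173
P_K = P₀×ρ^K = 0.3173 × 0.84286^3 = 0.3173 × 0.5988 = 0.1900
L = ρ[1 - (K+1)ρ^K + Kρ^(K+1)] / [(1-ρ)(1-ρ^(K+1))]
L = 0.84286 × (1 - 4×0.59878 + 3×0.50469) / ((1 - 0.84286) × (1 - 0.50469)) = 1.2881 jobs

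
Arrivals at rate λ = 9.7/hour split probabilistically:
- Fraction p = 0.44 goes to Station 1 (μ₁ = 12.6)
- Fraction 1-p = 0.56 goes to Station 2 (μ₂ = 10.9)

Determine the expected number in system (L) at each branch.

Effective rates: λ₁ = 9.7×0.44 = 4.268, λ₂ = 9.7×0.56 = 5.432
Station 1: ρ₁ = 4.268/12.6 = 0.3387, L₁ = ρ₁/(1-ρ₁) = 0.3387/(1-0.3387) = 0.5122
Station 2: ρ₂ = 5.432/10.9 = 0.49835, L₂ = ρ₂/(1-ρ₂) = 0.49835/(1-0.49835) = 0.9934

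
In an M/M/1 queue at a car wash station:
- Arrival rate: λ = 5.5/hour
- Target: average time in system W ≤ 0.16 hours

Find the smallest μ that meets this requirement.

For M/M/1: W = 1/(μ-λ)
Need W ≤ 0.16, so 1/(μ-λ) ≤ 0.16
μ - λ ≥ 1/0.16 = 6.2500
μ ≥ 5.5 + 6.2500 = 11.7500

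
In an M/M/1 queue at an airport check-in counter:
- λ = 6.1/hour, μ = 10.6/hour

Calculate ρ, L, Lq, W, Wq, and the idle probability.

Step 1: ρ = λ/μ = 6.1/10.6 = 0.5755
Step 2: L = λ/(μ-λ) = 6.1/4.50 = 1.3556
Step 3: Lq = λ²/(μ(μ-λ)) = 37.21/(10.6×4.50) = 0.7801
Step 4: W = 1/(μ-λ) = 1/4.50 = 0.222222
Step 5: Wq = λ/(μ(μ-λ)) = 6.1/(10.6×4.50) = 0.1279
Step 6: P(0) = 1-ρ = 0.4245
Verify: L = λW = 6.1×0.222222 = 1.3556 ✔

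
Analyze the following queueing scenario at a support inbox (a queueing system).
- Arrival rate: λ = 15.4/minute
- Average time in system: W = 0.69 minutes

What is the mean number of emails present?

Little's Law: L = λW
L = 15.4 × 0.69 = 10.6260 emails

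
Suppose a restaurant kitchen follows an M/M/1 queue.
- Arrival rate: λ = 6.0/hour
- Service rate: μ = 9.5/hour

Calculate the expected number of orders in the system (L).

ρ = λ/μ = 6.0/9.5 = 0.6316
For M/M/1: L = λ/(μ-λ)
L = 6.0/(9.5-6.0) = 6.0/3.50
L = 1.7143 orders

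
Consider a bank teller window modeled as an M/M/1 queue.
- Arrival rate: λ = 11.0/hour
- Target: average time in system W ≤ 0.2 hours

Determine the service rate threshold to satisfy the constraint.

For M/M/1: W = 1/(μ-λ)
Need W ≤ 0.2, so 1/(μ-λ) ≤ 0.2
μ - λ ≥ 1/0.2 = 5.0000
μ ≥ 11.0 + 5.0000 = 16.0000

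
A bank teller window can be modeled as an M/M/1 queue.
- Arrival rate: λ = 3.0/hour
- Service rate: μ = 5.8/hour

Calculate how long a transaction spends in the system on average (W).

First, compute utilization: ρ = λ/μ = 3.0/5.8 = 0.5172
For M/M/1: W = 1/(μ-λ)
W = 1/(5.8-3.0) = 1/2.80
W = 0.3571 hours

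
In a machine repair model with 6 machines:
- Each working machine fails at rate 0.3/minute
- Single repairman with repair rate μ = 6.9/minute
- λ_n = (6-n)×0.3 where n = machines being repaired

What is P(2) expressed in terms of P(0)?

P(2)/P(0) = ∏_{i=0}^{2-1} λ_i/μ_{i+1}
= (6-0)×0.3/6.9 × (6-1)×0.3/6.9
= 0.05671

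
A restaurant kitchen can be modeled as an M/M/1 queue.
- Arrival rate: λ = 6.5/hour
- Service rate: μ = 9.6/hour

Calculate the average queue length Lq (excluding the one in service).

ρ = λ/μ = 6.5/9.6 = 0.6771
For M/M/1: Lq = λ²/(μ(μ-λ))
Lq = 42.25/(9.6 × 3.10)
Lq = 1.4197 orders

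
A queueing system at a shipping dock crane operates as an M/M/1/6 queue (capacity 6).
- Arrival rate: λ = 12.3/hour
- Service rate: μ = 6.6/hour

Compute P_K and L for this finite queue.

ρ = λ/μ = 12.3/6.6 = 1.86364
P₀ = (1-ρ)/(1-ρ^(K+1)) = (1-1.86364)/(1-1.86364^7) = -0.8636/-77.0790 = 0.01120
P_K = P₀×ρ^K = 0.011205 × 1.86364^6 = 0.011205 × 41.8960 = 0.4694
Blocking probability P_6 = 0.4694 (46.94%)
L = ρ[1 - (K+1)ρ^K + Kρ^(K+1)] / [(1-ρ)(1-ρ^(K+1))]
L = 1.86364 × (1 - 7×41.8960 + 6×78.0790) / ((1 - 1.86364) × (1 - 78.0790)) = 4.9329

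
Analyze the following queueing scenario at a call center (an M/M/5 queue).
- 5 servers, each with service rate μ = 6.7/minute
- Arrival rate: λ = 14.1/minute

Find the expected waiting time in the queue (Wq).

Traffic intensity: ρ = λ/(cμ) = 14.1/(5×6.7) = 0.4209
Since ρ = 0.4209 < 1, system is stable.
Offered load a = λ/μ = cρ = 14.1/6.7 = 2.1045
P₀ = [ Σₙ₌₀^4 aⁿ/n! + a^5/(5!(1-ρ)) ]⁻¹
Σ = a^0/0! + a^1/1! + a^2/2! + a^3/3! + a^4/4! = 1.0000 + 2.1045 + 2.2144 + 1.5534 + 0.8173 = 7.6896
a^5/(5!(1-ρ)) = 41.2783/(120 × 0.5791) = 0.5940
P₀ = 1/(7.6896 + 0.5940) = 0.1207
Lq = P₀·a^5·ρ / (5!(1-ρ)²) = 0.12072 × 41.2783 × 0.42090 / (120 × 0.33536) = 0.05212
Wq = Lq/λ = 0.05212/14.1 = 0.003696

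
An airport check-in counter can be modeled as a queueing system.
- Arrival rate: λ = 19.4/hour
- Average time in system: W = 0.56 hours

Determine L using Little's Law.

Little's Law: L = λW
L = 19.4 × 0.56 = 10.8640 passengers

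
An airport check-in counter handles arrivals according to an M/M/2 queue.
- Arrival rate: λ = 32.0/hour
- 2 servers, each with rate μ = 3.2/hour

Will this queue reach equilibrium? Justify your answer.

Stability requires ρ = λ/(cμ) < 1
ρ = 32.0/(2 × 3.2) = 32.0/6.40 = 5.0000
Since 5.0000 ≥ 1, the system is UNSTABLE.
Need c > λ/μ = 32.0/3.2 = 10.00.
Minimum servers needed: c = 11.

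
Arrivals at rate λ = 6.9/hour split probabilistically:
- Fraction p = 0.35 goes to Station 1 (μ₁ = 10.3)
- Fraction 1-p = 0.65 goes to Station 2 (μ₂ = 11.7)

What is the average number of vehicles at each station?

Effective rates: λ₁ = 6.9×0.35 = 2.415, λ₂ = 6.9×0.65 = 4.485
Station 1: ρ₁ = 2.415/10.3 = 0.2345, L₁ = ρ₁/(1-ρ₁) = 0.2345/(1-0.2345) = 0.3063
Station 2: ρ₂ = 4.485/11.7 = 0.38333, L₂ = ρ₂/(1-ρ₂) = 0.38333/(1-0.38333) = 0.6216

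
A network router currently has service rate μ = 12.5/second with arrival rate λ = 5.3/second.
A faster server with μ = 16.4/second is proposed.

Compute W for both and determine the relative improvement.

System 1: ρ₁ = 5.3/12.5 = 0.4240, W₁ = 1/(12.5-5.3) = 0.1389
System 2: ρ₂ = 5.3/16.4 = 0.3232, W₂ = 1/(16.4-5.3) = 0.09009
Improvement: (W₁-W₂)/W₁ = (0.1389-0.09009)/0.1389 = 35.14%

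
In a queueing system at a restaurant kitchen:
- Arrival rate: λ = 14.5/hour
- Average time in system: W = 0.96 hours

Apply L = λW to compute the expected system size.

Little's Law: L = λW
L = 14.5 × 0.96 = 13.9200 orders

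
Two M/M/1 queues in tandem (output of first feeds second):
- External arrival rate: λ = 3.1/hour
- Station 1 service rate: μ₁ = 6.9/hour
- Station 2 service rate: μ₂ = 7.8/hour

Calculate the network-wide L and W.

By Jackson's theorem, each station behaves as independent M/M/1.
Station 1: ρ₁ = 3.1/6.9 = 0.4493, L₁ = ρ₁/(1-ρ₁) = λ/(μ₁-λ) = 3.1/3.80 = 0.8158
Station 2: ρ₂ = 3.1/7.8 = 0.3974, L₂ = ρ₂/(1-ρ₂) = λ/(μ₂-λ) = 3.1/4.70 = 0.6596
Total: L = L₁ + L₂ = 0.8158 + 0.6596 = 1.4754
W = L/λ = 1.4754/3.1 = 0.4759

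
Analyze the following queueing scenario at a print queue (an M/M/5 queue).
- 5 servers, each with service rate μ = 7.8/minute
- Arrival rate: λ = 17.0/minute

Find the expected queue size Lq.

Traffic intensity: ρ = λ/(cμ) = 17.0/(5×7.8) = 0.4359
Since ρ = 0.4359 < 1, system is stable.
Offered load a = λ/μ = cρ = 17.0/7.8 = 2.1795
P₀ = [ Σₙ₌₀^4 aⁿ/n! + a^5/(5!(1-ρ)) ]⁻¹
Σ = a^0/0! + a^1/1! + a^2/2! + a^3/3! + a^4/4! = 1.00000 + 2.17949 + 2.37508 + 1.72549 + 0.940169 = 8.2202
a^5/(5!(1-ρ)) = 49.1781/(120 × 0.5641) = 0.7265
P₀ = 1/(8.2202 + 0.7265) = 0.1118
Lq = P₀·a^5·ρ / (5!(1-ρ)²) = 0.11177 × 49.1781 × 0.43590 / (120 × 0.31821) = 0.06275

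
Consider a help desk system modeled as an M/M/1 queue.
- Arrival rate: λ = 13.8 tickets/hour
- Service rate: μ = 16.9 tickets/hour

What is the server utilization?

Server utilization: ρ = λ/μ
ρ = 13.8/16.9 = 0.8166
The server is busy 81.66% of the time.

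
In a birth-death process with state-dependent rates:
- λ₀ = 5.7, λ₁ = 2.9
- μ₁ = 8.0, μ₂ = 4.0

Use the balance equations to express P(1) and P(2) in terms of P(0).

Balance equations:
State 0: λ₀P₀ = μ₁P₁ → P₁ = (λ₀/μ₁)P₀ = (5.7/8.0)P₀ = 0.7125P₀
State 1: P₂ = (λ₀λ₁)/(μ₁μ₂)P₀ = (5.7×2.9)/(8.0×4.0)P₀ = 0.5166P₀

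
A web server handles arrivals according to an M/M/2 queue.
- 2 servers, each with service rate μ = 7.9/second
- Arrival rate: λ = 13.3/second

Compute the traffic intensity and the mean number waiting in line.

Traffic intensity: ρ = λ/(cμ) = 13.3/(2×7.9) = 0.8418
Since ρ = 0.8418 < 1, system is stable.
Offered load a = λ/μ = cρ = 13.3/7.9 = 1.6835
P₀ = [ Σₙ₌₀^1 aⁿ/n! + a^2/(2!(1-ρ)) ]⁻¹
Σ = a^0/0! + a^1/1! = 1.0000 + 1.6835 = 2.6835
a^2/(2!(1-ρ)) = 2.834321/(2 × 0.1582278) = 8.9565
P₀ = 1/(2.6835 + 8.9565) = 0.08591
Lq = P₀·a^2·ρ / (2!(1-ρ)²) = 0.085911 × 2.8343 × 0.84177 / (2 × 0.025036) = 4.0935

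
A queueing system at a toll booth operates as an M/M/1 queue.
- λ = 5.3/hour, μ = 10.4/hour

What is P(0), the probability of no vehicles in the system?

ρ = λ/μ = 5.3/10.4 = 0.5096
P(0) = 1 - ρ = 1 - 0.5096 = 0.4904
The server is idle 49.04% of the time.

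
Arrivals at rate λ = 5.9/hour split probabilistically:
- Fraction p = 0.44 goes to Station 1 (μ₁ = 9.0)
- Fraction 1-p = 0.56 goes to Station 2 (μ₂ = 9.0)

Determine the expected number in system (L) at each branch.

Effective rates: λ₁ = 5.9×0.44 = 2.596, λ₂ = 5.9×0.56 = 3.304
Station 1: ρ₁ = 2.596/9.0 = 0.28844, L₁ = ρ₁/(1-ρ₁) = 0.28844/(1-0.28844) = 0.4054
Station 2: ρ₂ = 3.304/9.0 = 0.36711, L₂ = ρ₂/(1-ρ₂) = 0.36711/(1-0.36711) = 0.5801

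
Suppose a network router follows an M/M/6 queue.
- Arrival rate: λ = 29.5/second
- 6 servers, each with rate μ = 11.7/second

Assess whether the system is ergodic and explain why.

Stability requires ρ = λ/(cμ) < 1
ρ = 29.5/(6 × 11.7) = 29.5/70.20 = 0.4202
Since 0.4202 < 1, the system is STABLE.
The servers are busy 42.02% of the time.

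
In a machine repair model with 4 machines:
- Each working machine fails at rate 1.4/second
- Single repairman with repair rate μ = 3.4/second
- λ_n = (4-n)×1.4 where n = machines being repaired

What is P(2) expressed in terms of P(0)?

P(2)/P(0) = ∏_{i=0}^{2-1} λ_i/μ_{i+1}
= (4-0)×1.4/3.4 × (4-1)×1.4/3.4
= 2.0346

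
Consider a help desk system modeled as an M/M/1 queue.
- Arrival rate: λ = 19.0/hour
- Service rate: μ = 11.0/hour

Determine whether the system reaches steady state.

Stability requires ρ = λ/(cμ) < 1
ρ = 19.0/(1 × 11.0) = 19.0/11.00 = 1.7273
Since 1.7273 ≥ 1, the system is UNSTABLE.
Queue grows without bound. Need μ > λ = 19.0.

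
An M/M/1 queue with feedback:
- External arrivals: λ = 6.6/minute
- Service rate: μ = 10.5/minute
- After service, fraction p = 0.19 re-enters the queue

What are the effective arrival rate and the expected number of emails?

Effective arrival rate: λ_eff = λ/(1-p) = 6.6/(1-0.19) = 6.6/0.81 = 8.14815
ρ = λ_eff/μ = 8.14815/10.5 = 0.776014
L = ρ/(1-ρ) = 0.776014/(1-0.776014) = 3.4646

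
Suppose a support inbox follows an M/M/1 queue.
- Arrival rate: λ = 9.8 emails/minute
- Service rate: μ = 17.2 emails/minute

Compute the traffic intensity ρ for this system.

Server utilization: ρ = λ/μ
ρ = 9.8/17.2 = 0.5698
The server is busy 56.98% of the time.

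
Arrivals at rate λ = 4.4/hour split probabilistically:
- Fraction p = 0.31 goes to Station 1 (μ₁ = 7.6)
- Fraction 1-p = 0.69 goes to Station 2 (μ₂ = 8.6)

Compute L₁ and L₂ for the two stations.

Effective rates: λ₁ = 4.4×0.31 = 1.364, λ₂ = 4.4×0.69 = 3.036
Station 1: ρ₁ = 1.364/7.6 = 0.17947, L₁ = ρ₁/(1-ρ₁) = 0.17947/(1-0.17947) = 0.2187
Station 2: ρ₂ = 3.036/8.6 = 0.3530233, L₂ = ρ₂/(1-ρ₂) = 0.3530233/(1-0.3530233) = 0.5457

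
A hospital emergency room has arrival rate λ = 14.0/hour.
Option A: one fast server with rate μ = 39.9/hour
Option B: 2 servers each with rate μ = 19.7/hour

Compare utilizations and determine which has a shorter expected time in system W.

Option A: single server μ = 39.9 (M/M/1)
  ρ_A = 14.0/39.9 = 0.3509
  W_A = 1/(μ-λ) = 1/(39.9-14.0) = 1/25.90 = 0.03861

Option B: 2 servers μ = 19.7 (M/M/2)
  ρ_B = λ/(cμ) = 14.0/(2×19.7) = 0.3553
  Offered load a = λ/μ = cρ = 14.0/19.7 = 0.7107
  P₀ = [ Σₙ₌₀^1 aⁿ/n! + a^2/(2!(1-ρ)) ]⁻¹
  Σ = a^0/0! + a^1/1! = 1.0000 + 0.7107 = 1.7107
  a^2/(2!(1-ρ)) = 0.5050/(2 × 0.6447) = 0.3917
  P₀ = 1/(1.71066 + 0.391702) = 0.4757
  Lq = P₀·a^2·ρ / (2!(1-ρ)²) = 0.4757 × 0.5050 × 0.3553 / (2 × 0.4156) = 0.1027
  Wq_B = Lq/λ = 0.10269/14.0 = 0.007335
  W_B = Wq_B + 1/μ = 0.007335 + 0.05076 = 0.05810

Since W_A = 0.03861 < W_B = 0.05810, Option A (single fast server) has the shorter time in system.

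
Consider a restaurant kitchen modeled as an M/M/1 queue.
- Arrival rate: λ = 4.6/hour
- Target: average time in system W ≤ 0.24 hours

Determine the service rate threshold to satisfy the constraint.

For M/M/1: W = 1/(μ-λ)
Need W ≤ 0.24, so 1/(μ-λ) ≤ 0.24
μ - λ ≥ 1/0.24 = 4.1667
μ ≥ 4.6 + 4.1667 = 8.7667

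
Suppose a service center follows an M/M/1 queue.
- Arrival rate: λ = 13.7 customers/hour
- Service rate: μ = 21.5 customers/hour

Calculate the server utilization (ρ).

Server utilization: ρ = λ/μ
ρ = 13.7/21.5 = 0.6372
The server is busy 63.72% of the time.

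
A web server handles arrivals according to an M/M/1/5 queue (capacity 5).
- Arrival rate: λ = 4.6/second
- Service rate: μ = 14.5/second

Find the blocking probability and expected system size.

ρ = λ/μ = 4.6/14.5 = 0.31724
P₀ = (1-ρ)/(1-ρ^(K+1)) = (1-0.31724)/(1-0.31724^6) = 0.6828/0.9990 = 0.6835
P_K = P₀×ρ^K = 0.6835 × 0.31724^5 = 0.6835 × 0.003213 = 0.002196
Blocking probability P_5 = 0.002196 (0.22%)
L = ρ[1 - (K+1)ρ^K + Kρ^(K+1)] / [(1-ρ)(1-ρ^(K+1))]
L = 0.31724 × (1 - 6×0.003213 + 5×0.001019) / ((1 - 0.31724) × (1 - 0.001019)) = 0.4585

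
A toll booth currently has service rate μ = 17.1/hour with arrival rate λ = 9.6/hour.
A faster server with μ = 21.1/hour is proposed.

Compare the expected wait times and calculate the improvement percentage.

System 1: ρ₁ = 9.6/17.1 = 0.5614, W₁ = 1/(17.1-9.6) = 0.13333
System 2: ρ₂ = 9.6/21.1 = 0.4550, W₂ = 1/(21.1-9.6) = 0.086957
Improvement: (W₁-W₂)/W₁ = (0.13333-0.086957)/0.13333 = 34.78%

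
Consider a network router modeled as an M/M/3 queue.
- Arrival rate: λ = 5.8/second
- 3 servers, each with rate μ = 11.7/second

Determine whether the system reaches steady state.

Stability requires ρ = λ/(cμ) < 1
ρ = 5.8/(3 × 11.7) = 5.8/35.10 = 0.1652
Since 0.1652 < 1, the system is STABLE.
The servers are busy 16.52% of the time.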